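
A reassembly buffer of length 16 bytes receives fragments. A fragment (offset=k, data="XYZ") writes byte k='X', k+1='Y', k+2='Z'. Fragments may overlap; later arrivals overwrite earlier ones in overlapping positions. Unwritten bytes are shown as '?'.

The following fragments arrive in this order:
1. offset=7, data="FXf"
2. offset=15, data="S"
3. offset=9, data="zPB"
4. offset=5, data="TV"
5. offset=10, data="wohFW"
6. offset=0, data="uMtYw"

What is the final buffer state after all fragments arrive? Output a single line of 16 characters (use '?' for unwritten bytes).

Answer: uMtYwTVFXzwohFWS

Derivation:
Fragment 1: offset=7 data="FXf" -> buffer=???????FXf??????
Fragment 2: offset=15 data="S" -> buffer=???????FXf?????S
Fragment 3: offset=9 data="zPB" -> buffer=???????FXzPB???S
Fragment 4: offset=5 data="TV" -> buffer=?????TVFXzPB???S
Fragment 5: offset=10 data="wohFW" -> buffer=?????TVFXzwohFWS
Fragment 6: offset=0 data="uMtYw" -> buffer=uMtYwTVFXzwohFWS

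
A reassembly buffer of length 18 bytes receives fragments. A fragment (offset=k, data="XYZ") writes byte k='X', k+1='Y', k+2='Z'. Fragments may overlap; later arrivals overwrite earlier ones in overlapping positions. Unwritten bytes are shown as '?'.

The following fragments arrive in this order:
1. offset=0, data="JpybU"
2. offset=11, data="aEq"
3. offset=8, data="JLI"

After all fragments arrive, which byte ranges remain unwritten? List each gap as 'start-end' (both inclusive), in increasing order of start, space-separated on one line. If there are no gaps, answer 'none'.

Answer: 5-7 14-17

Derivation:
Fragment 1: offset=0 len=5
Fragment 2: offset=11 len=3
Fragment 3: offset=8 len=3
Gaps: 5-7 14-17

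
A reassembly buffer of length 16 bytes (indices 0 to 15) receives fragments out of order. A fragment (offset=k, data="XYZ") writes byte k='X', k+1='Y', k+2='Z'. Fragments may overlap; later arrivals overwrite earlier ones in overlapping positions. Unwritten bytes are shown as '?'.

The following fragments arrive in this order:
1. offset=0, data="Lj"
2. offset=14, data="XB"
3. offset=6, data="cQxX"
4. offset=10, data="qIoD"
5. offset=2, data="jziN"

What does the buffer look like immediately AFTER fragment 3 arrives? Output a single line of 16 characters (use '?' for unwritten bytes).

Answer: Lj????cQxX????XB

Derivation:
Fragment 1: offset=0 data="Lj" -> buffer=Lj??????????????
Fragment 2: offset=14 data="XB" -> buffer=Lj????????????XB
Fragment 3: offset=6 data="cQxX" -> buffer=Lj????cQxX????XB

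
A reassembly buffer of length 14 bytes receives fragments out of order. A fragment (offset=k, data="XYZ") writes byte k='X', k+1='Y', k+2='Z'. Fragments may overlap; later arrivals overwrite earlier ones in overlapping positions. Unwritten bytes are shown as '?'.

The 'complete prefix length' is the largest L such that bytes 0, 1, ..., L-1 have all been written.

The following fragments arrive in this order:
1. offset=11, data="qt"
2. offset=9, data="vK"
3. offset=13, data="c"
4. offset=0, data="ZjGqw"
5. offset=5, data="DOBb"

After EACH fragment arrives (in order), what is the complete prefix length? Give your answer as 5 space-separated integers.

Fragment 1: offset=11 data="qt" -> buffer=???????????qt? -> prefix_len=0
Fragment 2: offset=9 data="vK" -> buffer=?????????vKqt? -> prefix_len=0
Fragment 3: offset=13 data="c" -> buffer=?????????vKqtc -> prefix_len=0
Fragment 4: offset=0 data="ZjGqw" -> buffer=ZjGqw????vKqtc -> prefix_len=5
Fragment 5: offset=5 data="DOBb" -> buffer=ZjGqwDOBbvKqtc -> prefix_len=14

Answer: 0 0 0 5 14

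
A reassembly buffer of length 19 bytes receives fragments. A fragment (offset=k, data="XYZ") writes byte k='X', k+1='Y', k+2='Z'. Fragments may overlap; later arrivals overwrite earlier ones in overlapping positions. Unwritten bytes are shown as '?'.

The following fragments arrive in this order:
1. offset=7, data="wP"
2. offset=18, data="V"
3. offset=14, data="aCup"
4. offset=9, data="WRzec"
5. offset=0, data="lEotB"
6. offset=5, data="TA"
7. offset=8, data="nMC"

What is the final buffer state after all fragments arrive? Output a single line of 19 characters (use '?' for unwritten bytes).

Fragment 1: offset=7 data="wP" -> buffer=???????wP??????????
Fragment 2: offset=18 data="V" -> buffer=???????wP?????????V
Fragment 3: offset=14 data="aCup" -> buffer=???????wP?????aCupV
Fragment 4: offset=9 data="WRzec" -> buffer=???????wPWRzecaCupV
Fragment 5: offset=0 data="lEotB" -> buffer=lEotB??wPWRzecaCupV
Fragment 6: offset=5 data="TA" -> buffer=lEotBTAwPWRzecaCupV
Fragment 7: offset=8 data="nMC" -> buffer=lEotBTAwnMCzecaCupV

Answer: lEotBTAwnMCzecaCupV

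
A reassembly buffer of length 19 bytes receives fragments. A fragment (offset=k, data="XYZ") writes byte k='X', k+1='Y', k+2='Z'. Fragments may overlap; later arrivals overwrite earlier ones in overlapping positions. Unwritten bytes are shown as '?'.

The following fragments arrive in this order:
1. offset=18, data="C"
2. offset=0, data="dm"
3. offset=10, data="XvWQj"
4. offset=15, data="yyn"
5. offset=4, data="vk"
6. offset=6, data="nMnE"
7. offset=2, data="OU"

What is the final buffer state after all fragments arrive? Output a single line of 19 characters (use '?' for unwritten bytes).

Fragment 1: offset=18 data="C" -> buffer=??????????????????C
Fragment 2: offset=0 data="dm" -> buffer=dm????????????????C
Fragment 3: offset=10 data="XvWQj" -> buffer=dm????????XvWQj???C
Fragment 4: offset=15 data="yyn" -> buffer=dm????????XvWQjyynC
Fragment 5: offset=4 data="vk" -> buffer=dm??vk????XvWQjyynC
Fragment 6: offset=6 data="nMnE" -> buffer=dm??vknMnEXvWQjyynC
Fragment 7: offset=2 data="OU" -> buffer=dmOUvknMnEXvWQjyynC

Answer: dmOUvknMnEXvWQjyynC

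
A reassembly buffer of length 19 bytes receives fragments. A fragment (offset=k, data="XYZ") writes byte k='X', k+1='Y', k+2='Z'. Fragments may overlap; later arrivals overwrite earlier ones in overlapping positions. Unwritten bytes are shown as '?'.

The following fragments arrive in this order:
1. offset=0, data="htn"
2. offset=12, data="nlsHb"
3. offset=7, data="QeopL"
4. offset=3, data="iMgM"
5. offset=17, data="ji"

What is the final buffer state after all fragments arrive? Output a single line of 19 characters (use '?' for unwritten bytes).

Fragment 1: offset=0 data="htn" -> buffer=htn????????????????
Fragment 2: offset=12 data="nlsHb" -> buffer=htn?????????nlsHb??
Fragment 3: offset=7 data="QeopL" -> buffer=htn????QeopLnlsHb??
Fragment 4: offset=3 data="iMgM" -> buffer=htniMgMQeopLnlsHb??
Fragment 5: offset=17 data="ji" -> buffer=htniMgMQeopLnlsHbji

Answer: htniMgMQeopLnlsHbji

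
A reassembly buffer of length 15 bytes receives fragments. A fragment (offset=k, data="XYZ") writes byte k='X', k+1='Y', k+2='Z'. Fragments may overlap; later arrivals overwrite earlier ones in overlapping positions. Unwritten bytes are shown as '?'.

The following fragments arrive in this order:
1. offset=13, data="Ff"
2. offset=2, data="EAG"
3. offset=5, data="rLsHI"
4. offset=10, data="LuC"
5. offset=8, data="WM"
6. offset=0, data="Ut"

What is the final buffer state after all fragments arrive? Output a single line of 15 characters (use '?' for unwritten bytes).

Fragment 1: offset=13 data="Ff" -> buffer=?????????????Ff
Fragment 2: offset=2 data="EAG" -> buffer=??EAG????????Ff
Fragment 3: offset=5 data="rLsHI" -> buffer=??EAGrLsHI???Ff
Fragment 4: offset=10 data="LuC" -> buffer=??EAGrLsHILuCFf
Fragment 5: offset=8 data="WM" -> buffer=??EAGrLsWMLuCFf
Fragment 6: offset=0 data="Ut" -> buffer=UtEAGrLsWMLuCFf

Answer: UtEAGrLsWMLuCFf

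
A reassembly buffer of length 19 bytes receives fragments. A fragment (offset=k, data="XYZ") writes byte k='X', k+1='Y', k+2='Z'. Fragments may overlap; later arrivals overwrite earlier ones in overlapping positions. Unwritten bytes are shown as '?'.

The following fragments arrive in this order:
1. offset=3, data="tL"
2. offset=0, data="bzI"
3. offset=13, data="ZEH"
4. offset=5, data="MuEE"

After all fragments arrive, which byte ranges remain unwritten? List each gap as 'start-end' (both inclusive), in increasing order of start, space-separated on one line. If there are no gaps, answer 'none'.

Answer: 9-12 16-18

Derivation:
Fragment 1: offset=3 len=2
Fragment 2: offset=0 len=3
Fragment 3: offset=13 len=3
Fragment 4: offset=5 len=4
Gaps: 9-12 16-18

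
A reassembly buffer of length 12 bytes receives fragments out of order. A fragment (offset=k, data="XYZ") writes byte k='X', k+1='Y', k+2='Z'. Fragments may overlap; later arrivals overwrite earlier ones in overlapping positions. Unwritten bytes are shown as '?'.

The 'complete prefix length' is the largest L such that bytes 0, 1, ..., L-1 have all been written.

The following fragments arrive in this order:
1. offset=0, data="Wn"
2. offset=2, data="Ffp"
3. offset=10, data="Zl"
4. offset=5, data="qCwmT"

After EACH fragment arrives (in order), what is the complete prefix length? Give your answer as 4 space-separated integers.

Answer: 2 5 5 12

Derivation:
Fragment 1: offset=0 data="Wn" -> buffer=Wn?????????? -> prefix_len=2
Fragment 2: offset=2 data="Ffp" -> buffer=WnFfp??????? -> prefix_len=5
Fragment 3: offset=10 data="Zl" -> buffer=WnFfp?????Zl -> prefix_len=5
Fragment 4: offset=5 data="qCwmT" -> buffer=WnFfpqCwmTZl -> prefix_len=12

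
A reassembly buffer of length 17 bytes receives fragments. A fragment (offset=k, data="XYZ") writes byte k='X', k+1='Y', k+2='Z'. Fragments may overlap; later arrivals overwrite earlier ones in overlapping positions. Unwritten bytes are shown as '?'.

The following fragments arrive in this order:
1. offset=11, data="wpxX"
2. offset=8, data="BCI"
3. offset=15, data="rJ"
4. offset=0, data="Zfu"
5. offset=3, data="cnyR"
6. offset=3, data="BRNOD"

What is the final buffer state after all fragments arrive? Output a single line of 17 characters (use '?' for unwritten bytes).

Fragment 1: offset=11 data="wpxX" -> buffer=???????????wpxX??
Fragment 2: offset=8 data="BCI" -> buffer=????????BCIwpxX??
Fragment 3: offset=15 data="rJ" -> buffer=????????BCIwpxXrJ
Fragment 4: offset=0 data="Zfu" -> buffer=Zfu?????BCIwpxXrJ
Fragment 5: offset=3 data="cnyR" -> buffer=ZfucnyR?BCIwpxXrJ
Fragment 6: offset=3 data="BRNOD" -> buffer=ZfuBRNODBCIwpxXrJ

Answer: ZfuBRNODBCIwpxXrJ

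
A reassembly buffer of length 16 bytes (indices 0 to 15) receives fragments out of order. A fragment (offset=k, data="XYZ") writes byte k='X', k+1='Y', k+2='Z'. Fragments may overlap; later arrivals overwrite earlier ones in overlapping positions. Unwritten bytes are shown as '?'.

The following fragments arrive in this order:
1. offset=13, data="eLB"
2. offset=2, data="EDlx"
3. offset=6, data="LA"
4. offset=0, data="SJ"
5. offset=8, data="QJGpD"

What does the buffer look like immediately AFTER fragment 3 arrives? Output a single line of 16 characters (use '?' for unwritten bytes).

Fragment 1: offset=13 data="eLB" -> buffer=?????????????eLB
Fragment 2: offset=2 data="EDlx" -> buffer=??EDlx???????eLB
Fragment 3: offset=6 data="LA" -> buffer=??EDlxLA?????eLB

Answer: ??EDlxLA?????eLB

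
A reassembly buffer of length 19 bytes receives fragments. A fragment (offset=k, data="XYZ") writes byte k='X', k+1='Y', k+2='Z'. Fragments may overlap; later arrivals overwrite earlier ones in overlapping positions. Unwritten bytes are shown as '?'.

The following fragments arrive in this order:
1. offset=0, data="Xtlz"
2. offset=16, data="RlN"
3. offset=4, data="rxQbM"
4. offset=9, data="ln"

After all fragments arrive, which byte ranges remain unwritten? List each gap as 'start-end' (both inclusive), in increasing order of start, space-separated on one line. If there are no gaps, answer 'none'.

Fragment 1: offset=0 len=4
Fragment 2: offset=16 len=3
Fragment 3: offset=4 len=5
Fragment 4: offset=9 len=2
Gaps: 11-15

Answer: 11-15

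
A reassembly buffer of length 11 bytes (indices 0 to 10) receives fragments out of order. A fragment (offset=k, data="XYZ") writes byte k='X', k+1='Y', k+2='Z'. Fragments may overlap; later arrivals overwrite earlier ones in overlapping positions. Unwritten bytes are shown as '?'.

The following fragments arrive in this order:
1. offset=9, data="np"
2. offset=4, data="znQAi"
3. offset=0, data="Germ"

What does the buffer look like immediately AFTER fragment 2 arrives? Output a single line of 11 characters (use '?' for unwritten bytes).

Answer: ????znQAinp

Derivation:
Fragment 1: offset=9 data="np" -> buffer=?????????np
Fragment 2: offset=4 data="znQAi" -> buffer=????znQAinp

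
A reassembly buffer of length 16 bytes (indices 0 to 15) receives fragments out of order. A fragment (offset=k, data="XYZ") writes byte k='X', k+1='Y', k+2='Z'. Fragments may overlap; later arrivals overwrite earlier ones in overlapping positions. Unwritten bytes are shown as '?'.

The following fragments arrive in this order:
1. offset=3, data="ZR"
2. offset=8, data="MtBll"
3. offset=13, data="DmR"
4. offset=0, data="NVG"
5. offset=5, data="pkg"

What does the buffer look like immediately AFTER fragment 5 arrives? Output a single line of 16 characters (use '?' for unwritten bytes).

Answer: NVGZRpkgMtBllDmR

Derivation:
Fragment 1: offset=3 data="ZR" -> buffer=???ZR???????????
Fragment 2: offset=8 data="MtBll" -> buffer=???ZR???MtBll???
Fragment 3: offset=13 data="DmR" -> buffer=???ZR???MtBllDmR
Fragment 4: offset=0 data="NVG" -> buffer=NVGZR???MtBllDmR
Fragment 5: offset=5 data="pkg" -> buffer=NVGZRpkgMtBllDmR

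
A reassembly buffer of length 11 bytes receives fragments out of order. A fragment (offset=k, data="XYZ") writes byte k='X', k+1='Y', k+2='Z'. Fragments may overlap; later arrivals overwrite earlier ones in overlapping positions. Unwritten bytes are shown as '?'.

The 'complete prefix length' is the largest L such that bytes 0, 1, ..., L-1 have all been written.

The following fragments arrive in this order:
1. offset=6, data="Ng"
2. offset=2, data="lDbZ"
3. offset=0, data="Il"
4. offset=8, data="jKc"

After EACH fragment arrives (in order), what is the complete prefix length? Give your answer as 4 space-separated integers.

Answer: 0 0 8 11

Derivation:
Fragment 1: offset=6 data="Ng" -> buffer=??????Ng??? -> prefix_len=0
Fragment 2: offset=2 data="lDbZ" -> buffer=??lDbZNg??? -> prefix_len=0
Fragment 3: offset=0 data="Il" -> buffer=IllDbZNg??? -> prefix_len=8
Fragment 4: offset=8 data="jKc" -> buffer=IllDbZNgjKc -> prefix_len=11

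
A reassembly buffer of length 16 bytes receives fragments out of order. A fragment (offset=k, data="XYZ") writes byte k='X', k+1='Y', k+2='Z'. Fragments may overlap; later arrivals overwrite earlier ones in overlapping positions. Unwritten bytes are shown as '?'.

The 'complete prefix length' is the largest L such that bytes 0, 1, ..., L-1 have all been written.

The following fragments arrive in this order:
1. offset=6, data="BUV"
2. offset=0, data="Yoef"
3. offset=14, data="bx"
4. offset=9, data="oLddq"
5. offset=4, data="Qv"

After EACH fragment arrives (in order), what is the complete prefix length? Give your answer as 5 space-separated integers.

Answer: 0 4 4 4 16

Derivation:
Fragment 1: offset=6 data="BUV" -> buffer=??????BUV??????? -> prefix_len=0
Fragment 2: offset=0 data="Yoef" -> buffer=Yoef??BUV??????? -> prefix_len=4
Fragment 3: offset=14 data="bx" -> buffer=Yoef??BUV?????bx -> prefix_len=4
Fragment 4: offset=9 data="oLddq" -> buffer=Yoef??BUVoLddqbx -> prefix_len=4
Fragment 5: offset=4 data="Qv" -> buffer=YoefQvBUVoLddqbx -> prefix_len=16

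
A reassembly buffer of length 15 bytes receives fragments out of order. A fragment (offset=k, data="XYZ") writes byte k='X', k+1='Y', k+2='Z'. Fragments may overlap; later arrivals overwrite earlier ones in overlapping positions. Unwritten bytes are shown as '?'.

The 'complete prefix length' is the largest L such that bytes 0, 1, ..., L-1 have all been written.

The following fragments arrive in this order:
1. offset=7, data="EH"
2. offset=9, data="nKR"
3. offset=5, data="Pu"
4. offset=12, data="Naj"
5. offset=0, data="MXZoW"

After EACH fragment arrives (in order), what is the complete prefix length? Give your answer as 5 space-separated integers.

Fragment 1: offset=7 data="EH" -> buffer=???????EH?????? -> prefix_len=0
Fragment 2: offset=9 data="nKR" -> buffer=???????EHnKR??? -> prefix_len=0
Fragment 3: offset=5 data="Pu" -> buffer=?????PuEHnKR??? -> prefix_len=0
Fragment 4: offset=12 data="Naj" -> buffer=?????PuEHnKRNaj -> prefix_len=0
Fragment 5: offset=0 data="MXZoW" -> buffer=MXZoWPuEHnKRNaj -> prefix_len=15

Answer: 0 0 0 0 15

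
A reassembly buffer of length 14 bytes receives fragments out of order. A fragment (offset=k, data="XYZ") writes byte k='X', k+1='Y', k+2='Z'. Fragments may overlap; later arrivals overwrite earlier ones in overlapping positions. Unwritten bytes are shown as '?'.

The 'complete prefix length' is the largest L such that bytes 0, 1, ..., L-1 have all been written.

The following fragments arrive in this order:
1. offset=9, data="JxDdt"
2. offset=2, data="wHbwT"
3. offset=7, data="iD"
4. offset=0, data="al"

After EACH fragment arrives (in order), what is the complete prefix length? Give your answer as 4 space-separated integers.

Fragment 1: offset=9 data="JxDdt" -> buffer=?????????JxDdt -> prefix_len=0
Fragment 2: offset=2 data="wHbwT" -> buffer=??wHbwT??JxDdt -> prefix_len=0
Fragment 3: offset=7 data="iD" -> buffer=??wHbwTiDJxDdt -> prefix_len=0
Fragment 4: offset=0 data="al" -> buffer=alwHbwTiDJxDdt -> prefix_len=14

Answer: 0 0 0 14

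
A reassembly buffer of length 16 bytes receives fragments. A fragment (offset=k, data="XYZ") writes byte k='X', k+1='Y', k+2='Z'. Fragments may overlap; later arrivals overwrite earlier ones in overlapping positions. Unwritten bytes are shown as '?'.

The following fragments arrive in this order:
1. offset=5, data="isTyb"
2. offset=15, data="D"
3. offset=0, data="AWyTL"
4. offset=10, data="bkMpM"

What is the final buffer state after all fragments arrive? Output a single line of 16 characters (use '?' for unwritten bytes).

Answer: AWyTLisTybbkMpMD

Derivation:
Fragment 1: offset=5 data="isTyb" -> buffer=?????isTyb??????
Fragment 2: offset=15 data="D" -> buffer=?????isTyb?????D
Fragment 3: offset=0 data="AWyTL" -> buffer=AWyTLisTyb?????D
Fragment 4: offset=10 data="bkMpM" -> buffer=AWyTLisTybbkMpMD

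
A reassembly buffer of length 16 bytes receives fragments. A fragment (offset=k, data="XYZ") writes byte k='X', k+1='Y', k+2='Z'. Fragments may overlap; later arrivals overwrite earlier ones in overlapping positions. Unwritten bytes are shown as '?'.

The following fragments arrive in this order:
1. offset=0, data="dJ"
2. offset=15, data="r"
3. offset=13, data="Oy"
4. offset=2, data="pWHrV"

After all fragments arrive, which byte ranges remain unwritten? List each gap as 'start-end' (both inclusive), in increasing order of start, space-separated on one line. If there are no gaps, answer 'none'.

Answer: 7-12

Derivation:
Fragment 1: offset=0 len=2
Fragment 2: offset=15 len=1
Fragment 3: offset=13 len=2
Fragment 4: offset=2 len=5
Gaps: 7-12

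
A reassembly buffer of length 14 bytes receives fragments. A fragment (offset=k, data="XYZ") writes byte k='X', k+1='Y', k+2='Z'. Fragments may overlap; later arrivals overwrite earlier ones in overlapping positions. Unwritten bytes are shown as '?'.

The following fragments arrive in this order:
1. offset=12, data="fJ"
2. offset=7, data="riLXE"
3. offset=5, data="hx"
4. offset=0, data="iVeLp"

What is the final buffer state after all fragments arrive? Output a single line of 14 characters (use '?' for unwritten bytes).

Answer: iVeLphxriLXEfJ

Derivation:
Fragment 1: offset=12 data="fJ" -> buffer=????????????fJ
Fragment 2: offset=7 data="riLXE" -> buffer=???????riLXEfJ
Fragment 3: offset=5 data="hx" -> buffer=?????hxriLXEfJ
Fragment 4: offset=0 data="iVeLp" -> buffer=iVeLphxriLXEfJ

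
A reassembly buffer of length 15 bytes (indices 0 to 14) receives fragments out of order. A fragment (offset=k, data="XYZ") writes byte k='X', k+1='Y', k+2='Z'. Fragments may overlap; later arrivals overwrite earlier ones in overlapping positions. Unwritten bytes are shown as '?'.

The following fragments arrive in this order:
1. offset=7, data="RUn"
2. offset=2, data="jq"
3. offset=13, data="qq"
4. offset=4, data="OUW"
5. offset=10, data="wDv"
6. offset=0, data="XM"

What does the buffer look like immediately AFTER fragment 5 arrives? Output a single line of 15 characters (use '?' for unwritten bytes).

Answer: ??jqOUWRUnwDvqq

Derivation:
Fragment 1: offset=7 data="RUn" -> buffer=???????RUn?????
Fragment 2: offset=2 data="jq" -> buffer=??jq???RUn?????
Fragment 3: offset=13 data="qq" -> buffer=??jq???RUn???qq
Fragment 4: offset=4 data="OUW" -> buffer=??jqOUWRUn???qq
Fragment 5: offset=10 data="wDv" -> buffer=??jqOUWRUnwDvqq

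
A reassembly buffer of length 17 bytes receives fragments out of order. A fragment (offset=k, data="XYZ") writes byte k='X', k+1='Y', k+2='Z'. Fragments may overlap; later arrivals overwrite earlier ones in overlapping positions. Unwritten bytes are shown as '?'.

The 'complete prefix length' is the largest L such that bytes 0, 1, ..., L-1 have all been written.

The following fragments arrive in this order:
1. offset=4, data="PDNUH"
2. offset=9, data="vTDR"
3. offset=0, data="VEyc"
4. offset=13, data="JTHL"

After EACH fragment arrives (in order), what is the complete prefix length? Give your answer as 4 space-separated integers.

Fragment 1: offset=4 data="PDNUH" -> buffer=????PDNUH???????? -> prefix_len=0
Fragment 2: offset=9 data="vTDR" -> buffer=????PDNUHvTDR???? -> prefix_len=0
Fragment 3: offset=0 data="VEyc" -> buffer=VEycPDNUHvTDR???? -> prefix_len=13
Fragment 4: offset=13 data="JTHL" -> buffer=VEycPDNUHvTDRJTHL -> prefix_len=17

Answer: 0 0 13 17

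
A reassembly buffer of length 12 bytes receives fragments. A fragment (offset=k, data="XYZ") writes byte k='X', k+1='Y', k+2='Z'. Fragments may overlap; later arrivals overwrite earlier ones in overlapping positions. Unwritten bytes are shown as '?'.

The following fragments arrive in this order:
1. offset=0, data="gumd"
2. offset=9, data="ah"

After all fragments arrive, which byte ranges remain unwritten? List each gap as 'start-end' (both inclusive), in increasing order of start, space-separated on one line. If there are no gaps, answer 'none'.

Fragment 1: offset=0 len=4
Fragment 2: offset=9 len=2
Gaps: 4-8 11-11

Answer: 4-8 11-11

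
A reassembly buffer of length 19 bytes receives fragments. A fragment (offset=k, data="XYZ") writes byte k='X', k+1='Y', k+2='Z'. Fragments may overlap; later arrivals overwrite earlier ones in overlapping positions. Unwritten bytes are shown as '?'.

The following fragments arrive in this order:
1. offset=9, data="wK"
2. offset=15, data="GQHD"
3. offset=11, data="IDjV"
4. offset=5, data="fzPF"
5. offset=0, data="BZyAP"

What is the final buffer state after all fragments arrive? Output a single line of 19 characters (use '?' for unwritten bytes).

Answer: BZyAPfzPFwKIDjVGQHD

Derivation:
Fragment 1: offset=9 data="wK" -> buffer=?????????wK????????
Fragment 2: offset=15 data="GQHD" -> buffer=?????????wK????GQHD
Fragment 3: offset=11 data="IDjV" -> buffer=?????????wKIDjVGQHD
Fragment 4: offset=5 data="fzPF" -> buffer=?????fzPFwKIDjVGQHD
Fragment 5: offset=0 data="BZyAP" -> buffer=BZyAPfzPFwKIDjVGQHD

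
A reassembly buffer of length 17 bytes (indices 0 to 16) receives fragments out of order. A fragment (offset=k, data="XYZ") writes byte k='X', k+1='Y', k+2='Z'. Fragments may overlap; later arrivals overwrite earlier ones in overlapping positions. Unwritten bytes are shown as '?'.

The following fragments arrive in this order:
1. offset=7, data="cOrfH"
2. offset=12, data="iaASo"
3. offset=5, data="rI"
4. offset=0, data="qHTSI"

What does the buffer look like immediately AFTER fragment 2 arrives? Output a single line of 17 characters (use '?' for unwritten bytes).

Answer: ???????cOrfHiaASo

Derivation:
Fragment 1: offset=7 data="cOrfH" -> buffer=???????cOrfH?????
Fragment 2: offset=12 data="iaASo" -> buffer=???????cOrfHiaASo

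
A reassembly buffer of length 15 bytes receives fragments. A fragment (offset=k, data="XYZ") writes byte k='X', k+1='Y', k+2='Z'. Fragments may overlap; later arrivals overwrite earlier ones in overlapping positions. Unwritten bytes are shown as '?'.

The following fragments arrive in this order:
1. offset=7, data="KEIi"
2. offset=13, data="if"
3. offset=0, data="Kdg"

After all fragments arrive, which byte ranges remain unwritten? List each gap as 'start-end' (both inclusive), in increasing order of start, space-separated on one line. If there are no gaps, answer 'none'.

Fragment 1: offset=7 len=4
Fragment 2: offset=13 len=2
Fragment 3: offset=0 len=3
Gaps: 3-6 11-12

Answer: 3-6 11-12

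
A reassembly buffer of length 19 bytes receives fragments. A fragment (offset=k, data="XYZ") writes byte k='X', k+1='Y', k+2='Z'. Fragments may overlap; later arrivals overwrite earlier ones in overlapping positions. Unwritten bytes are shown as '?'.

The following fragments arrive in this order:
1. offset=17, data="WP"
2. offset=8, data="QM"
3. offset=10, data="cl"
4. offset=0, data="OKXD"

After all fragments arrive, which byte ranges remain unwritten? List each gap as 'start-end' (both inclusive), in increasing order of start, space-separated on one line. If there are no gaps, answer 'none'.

Fragment 1: offset=17 len=2
Fragment 2: offset=8 len=2
Fragment 3: offset=10 len=2
Fragment 4: offset=0 len=4
Gaps: 4-7 12-16

Answer: 4-7 12-16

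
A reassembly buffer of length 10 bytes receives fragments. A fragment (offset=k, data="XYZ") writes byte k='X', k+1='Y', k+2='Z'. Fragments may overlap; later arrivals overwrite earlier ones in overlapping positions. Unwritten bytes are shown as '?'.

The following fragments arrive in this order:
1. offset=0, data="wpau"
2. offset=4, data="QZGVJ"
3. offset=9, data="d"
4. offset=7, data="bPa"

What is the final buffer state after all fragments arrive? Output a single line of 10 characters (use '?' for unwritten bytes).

Fragment 1: offset=0 data="wpau" -> buffer=wpau??????
Fragment 2: offset=4 data="QZGVJ" -> buffer=wpauQZGVJ?
Fragment 3: offset=9 data="d" -> buffer=wpauQZGVJd
Fragment 4: offset=7 data="bPa" -> buffer=wpauQZGbPa

Answer: wpauQZGbPa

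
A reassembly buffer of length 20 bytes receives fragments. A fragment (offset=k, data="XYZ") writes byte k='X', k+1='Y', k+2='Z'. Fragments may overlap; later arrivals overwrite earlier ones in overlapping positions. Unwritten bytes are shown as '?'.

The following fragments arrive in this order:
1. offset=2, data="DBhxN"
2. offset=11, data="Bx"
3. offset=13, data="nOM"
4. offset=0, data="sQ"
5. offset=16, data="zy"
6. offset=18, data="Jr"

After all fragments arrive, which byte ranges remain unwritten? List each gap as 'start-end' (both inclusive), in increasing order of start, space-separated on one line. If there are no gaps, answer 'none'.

Answer: 7-10

Derivation:
Fragment 1: offset=2 len=5
Fragment 2: offset=11 len=2
Fragment 3: offset=13 len=3
Fragment 4: offset=0 len=2
Fragment 5: offset=16 len=2
Fragment 6: offset=18 len=2
Gaps: 7-10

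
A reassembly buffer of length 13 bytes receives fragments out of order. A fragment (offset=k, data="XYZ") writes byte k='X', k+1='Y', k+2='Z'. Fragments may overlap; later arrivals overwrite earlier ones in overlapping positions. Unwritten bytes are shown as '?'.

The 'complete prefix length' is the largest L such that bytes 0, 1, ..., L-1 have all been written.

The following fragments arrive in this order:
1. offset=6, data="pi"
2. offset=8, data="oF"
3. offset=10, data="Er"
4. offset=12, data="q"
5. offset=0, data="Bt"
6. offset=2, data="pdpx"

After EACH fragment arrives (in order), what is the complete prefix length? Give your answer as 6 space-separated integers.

Answer: 0 0 0 0 2 13

Derivation:
Fragment 1: offset=6 data="pi" -> buffer=??????pi????? -> prefix_len=0
Fragment 2: offset=8 data="oF" -> buffer=??????pioF??? -> prefix_len=0
Fragment 3: offset=10 data="Er" -> buffer=??????pioFEr? -> prefix_len=0
Fragment 4: offset=12 data="q" -> buffer=??????pioFErq -> prefix_len=0
Fragment 5: offset=0 data="Bt" -> buffer=Bt????pioFErq -> prefix_len=2
Fragment 6: offset=2 data="pdpx" -> buffer=BtpdpxpioFErq -> prefix_len=13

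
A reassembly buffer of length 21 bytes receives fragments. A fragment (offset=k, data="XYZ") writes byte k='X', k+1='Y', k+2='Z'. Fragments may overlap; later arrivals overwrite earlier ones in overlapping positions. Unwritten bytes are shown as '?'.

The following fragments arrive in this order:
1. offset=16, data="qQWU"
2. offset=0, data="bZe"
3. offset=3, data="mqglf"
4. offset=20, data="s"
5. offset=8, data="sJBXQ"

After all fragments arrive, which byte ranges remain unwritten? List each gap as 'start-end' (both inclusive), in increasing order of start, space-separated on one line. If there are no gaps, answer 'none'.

Fragment 1: offset=16 len=4
Fragment 2: offset=0 len=3
Fragment 3: offset=3 len=5
Fragment 4: offset=20 len=1
Fragment 5: offset=8 len=5
Gaps: 13-15

Answer: 13-15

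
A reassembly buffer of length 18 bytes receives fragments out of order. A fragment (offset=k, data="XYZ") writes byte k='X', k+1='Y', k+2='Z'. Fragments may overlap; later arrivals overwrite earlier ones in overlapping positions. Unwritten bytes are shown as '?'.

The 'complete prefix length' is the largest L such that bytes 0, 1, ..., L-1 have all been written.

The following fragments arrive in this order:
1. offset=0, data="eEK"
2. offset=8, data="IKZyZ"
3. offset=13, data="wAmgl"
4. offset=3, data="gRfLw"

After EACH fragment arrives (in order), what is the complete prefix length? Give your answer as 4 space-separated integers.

Fragment 1: offset=0 data="eEK" -> buffer=eEK??????????????? -> prefix_len=3
Fragment 2: offset=8 data="IKZyZ" -> buffer=eEK?????IKZyZ????? -> prefix_len=3
Fragment 3: offset=13 data="wAmgl" -> buffer=eEK?????IKZyZwAmgl -> prefix_len=3
Fragment 4: offset=3 data="gRfLw" -> buffer=eEKgRfLwIKZyZwAmgl -> prefix_len=18

Answer: 3 3 3 18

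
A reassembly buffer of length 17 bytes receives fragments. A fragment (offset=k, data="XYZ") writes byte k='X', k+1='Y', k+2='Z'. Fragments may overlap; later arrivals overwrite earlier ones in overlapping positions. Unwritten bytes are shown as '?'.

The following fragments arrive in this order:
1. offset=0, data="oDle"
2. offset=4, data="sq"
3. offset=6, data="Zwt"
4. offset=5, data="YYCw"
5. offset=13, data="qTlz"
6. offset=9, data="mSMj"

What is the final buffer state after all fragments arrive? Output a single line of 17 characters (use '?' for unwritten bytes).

Answer: oDlesYYCwmSMjqTlz

Derivation:
Fragment 1: offset=0 data="oDle" -> buffer=oDle?????????????
Fragment 2: offset=4 data="sq" -> buffer=oDlesq???????????
Fragment 3: offset=6 data="Zwt" -> buffer=oDlesqZwt????????
Fragment 4: offset=5 data="YYCw" -> buffer=oDlesYYCw????????
Fragment 5: offset=13 data="qTlz" -> buffer=oDlesYYCw????qTlz
Fragment 6: offset=9 data="mSMj" -> buffer=oDlesYYCwmSMjqTlz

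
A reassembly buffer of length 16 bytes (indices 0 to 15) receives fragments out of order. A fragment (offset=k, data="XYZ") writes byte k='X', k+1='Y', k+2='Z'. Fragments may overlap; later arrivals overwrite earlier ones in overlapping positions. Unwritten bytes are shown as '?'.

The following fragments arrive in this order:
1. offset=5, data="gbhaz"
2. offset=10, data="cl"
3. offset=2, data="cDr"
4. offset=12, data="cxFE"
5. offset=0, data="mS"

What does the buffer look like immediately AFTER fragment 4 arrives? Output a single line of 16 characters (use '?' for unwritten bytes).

Answer: ??cDrgbhazclcxFE

Derivation:
Fragment 1: offset=5 data="gbhaz" -> buffer=?????gbhaz??????
Fragment 2: offset=10 data="cl" -> buffer=?????gbhazcl????
Fragment 3: offset=2 data="cDr" -> buffer=??cDrgbhazcl????
Fragment 4: offset=12 data="cxFE" -> buffer=??cDrgbhazclcxFE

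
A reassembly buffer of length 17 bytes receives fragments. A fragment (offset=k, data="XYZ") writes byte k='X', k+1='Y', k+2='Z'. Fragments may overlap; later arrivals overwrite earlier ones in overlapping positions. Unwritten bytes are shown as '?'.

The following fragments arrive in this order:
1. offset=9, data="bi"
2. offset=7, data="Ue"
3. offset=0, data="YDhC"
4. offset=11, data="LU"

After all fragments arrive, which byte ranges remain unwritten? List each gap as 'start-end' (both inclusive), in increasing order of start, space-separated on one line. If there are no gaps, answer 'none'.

Fragment 1: offset=9 len=2
Fragment 2: offset=7 len=2
Fragment 3: offset=0 len=4
Fragment 4: offset=11 len=2
Gaps: 4-6 13-16

Answer: 4-6 13-16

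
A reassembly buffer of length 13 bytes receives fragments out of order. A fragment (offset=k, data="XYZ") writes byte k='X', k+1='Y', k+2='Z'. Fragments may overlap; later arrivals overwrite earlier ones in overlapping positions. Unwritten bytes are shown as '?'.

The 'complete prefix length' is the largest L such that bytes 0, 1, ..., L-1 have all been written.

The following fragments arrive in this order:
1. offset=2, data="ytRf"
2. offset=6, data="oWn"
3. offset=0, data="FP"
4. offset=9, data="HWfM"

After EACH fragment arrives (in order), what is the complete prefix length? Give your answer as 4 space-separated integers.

Answer: 0 0 9 13

Derivation:
Fragment 1: offset=2 data="ytRf" -> buffer=??ytRf??????? -> prefix_len=0
Fragment 2: offset=6 data="oWn" -> buffer=??ytRfoWn???? -> prefix_len=0
Fragment 3: offset=0 data="FP" -> buffer=FPytRfoWn???? -> prefix_len=9
Fragment 4: offset=9 data="HWfM" -> buffer=FPytRfoWnHWfM -> prefix_len=13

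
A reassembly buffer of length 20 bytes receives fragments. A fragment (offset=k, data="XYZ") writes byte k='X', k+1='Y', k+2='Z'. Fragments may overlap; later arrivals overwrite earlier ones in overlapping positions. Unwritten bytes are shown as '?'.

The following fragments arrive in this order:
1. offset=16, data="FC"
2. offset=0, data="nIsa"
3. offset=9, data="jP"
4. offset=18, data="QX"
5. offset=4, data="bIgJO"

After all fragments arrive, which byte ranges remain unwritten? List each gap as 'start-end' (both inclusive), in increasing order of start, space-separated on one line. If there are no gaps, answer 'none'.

Answer: 11-15

Derivation:
Fragment 1: offset=16 len=2
Fragment 2: offset=0 len=4
Fragment 3: offset=9 len=2
Fragment 4: offset=18 len=2
Fragment 5: offset=4 len=5
Gaps: 11-15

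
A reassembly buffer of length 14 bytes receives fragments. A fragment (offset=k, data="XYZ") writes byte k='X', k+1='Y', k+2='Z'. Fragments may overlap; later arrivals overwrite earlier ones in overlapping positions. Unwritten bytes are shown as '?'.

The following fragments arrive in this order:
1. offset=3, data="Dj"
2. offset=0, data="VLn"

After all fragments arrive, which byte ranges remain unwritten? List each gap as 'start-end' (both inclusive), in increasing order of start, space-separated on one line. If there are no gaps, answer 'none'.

Fragment 1: offset=3 len=2
Fragment 2: offset=0 len=3
Gaps: 5-13

Answer: 5-13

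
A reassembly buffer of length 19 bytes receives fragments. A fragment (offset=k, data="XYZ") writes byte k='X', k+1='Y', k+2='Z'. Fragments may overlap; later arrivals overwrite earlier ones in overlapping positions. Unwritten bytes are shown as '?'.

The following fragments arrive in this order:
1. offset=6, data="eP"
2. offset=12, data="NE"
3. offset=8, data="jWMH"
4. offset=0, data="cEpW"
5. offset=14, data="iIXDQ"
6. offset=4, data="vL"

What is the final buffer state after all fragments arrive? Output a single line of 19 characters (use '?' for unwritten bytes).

Answer: cEpWvLePjWMHNEiIXDQ

Derivation:
Fragment 1: offset=6 data="eP" -> buffer=??????eP???????????
Fragment 2: offset=12 data="NE" -> buffer=??????eP????NE?????
Fragment 3: offset=8 data="jWMH" -> buffer=??????ePjWMHNE?????
Fragment 4: offset=0 data="cEpW" -> buffer=cEpW??ePjWMHNE?????
Fragment 5: offset=14 data="iIXDQ" -> buffer=cEpW??ePjWMHNEiIXDQ
Fragment 6: offset=4 data="vL" -> buffer=cEpWvLePjWMHNEiIXDQ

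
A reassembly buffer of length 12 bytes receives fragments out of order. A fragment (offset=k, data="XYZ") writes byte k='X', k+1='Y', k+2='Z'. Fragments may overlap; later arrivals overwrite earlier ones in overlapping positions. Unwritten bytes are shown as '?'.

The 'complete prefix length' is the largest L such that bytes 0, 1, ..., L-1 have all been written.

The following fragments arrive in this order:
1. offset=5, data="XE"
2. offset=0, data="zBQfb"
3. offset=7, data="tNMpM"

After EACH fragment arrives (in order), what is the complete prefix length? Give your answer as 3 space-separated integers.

Answer: 0 7 12

Derivation:
Fragment 1: offset=5 data="XE" -> buffer=?????XE????? -> prefix_len=0
Fragment 2: offset=0 data="zBQfb" -> buffer=zBQfbXE????? -> prefix_len=7
Fragment 3: offset=7 data="tNMpM" -> buffer=zBQfbXEtNMpM -> prefix_len=12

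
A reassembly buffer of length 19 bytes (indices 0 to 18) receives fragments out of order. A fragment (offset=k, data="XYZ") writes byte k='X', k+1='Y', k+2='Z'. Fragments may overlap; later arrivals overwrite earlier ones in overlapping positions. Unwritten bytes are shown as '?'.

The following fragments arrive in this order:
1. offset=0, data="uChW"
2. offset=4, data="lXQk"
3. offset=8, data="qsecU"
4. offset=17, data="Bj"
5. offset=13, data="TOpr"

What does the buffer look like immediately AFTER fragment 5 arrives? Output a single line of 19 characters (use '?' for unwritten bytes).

Answer: uChWlXQkqsecUTOprBj

Derivation:
Fragment 1: offset=0 data="uChW" -> buffer=uChW???????????????
Fragment 2: offset=4 data="lXQk" -> buffer=uChWlXQk???????????
Fragment 3: offset=8 data="qsecU" -> buffer=uChWlXQkqsecU??????
Fragment 4: offset=17 data="Bj" -> buffer=uChWlXQkqsecU????Bj
Fragment 5: offset=13 data="TOpr" -> buffer=uChWlXQkqsecUTOprBj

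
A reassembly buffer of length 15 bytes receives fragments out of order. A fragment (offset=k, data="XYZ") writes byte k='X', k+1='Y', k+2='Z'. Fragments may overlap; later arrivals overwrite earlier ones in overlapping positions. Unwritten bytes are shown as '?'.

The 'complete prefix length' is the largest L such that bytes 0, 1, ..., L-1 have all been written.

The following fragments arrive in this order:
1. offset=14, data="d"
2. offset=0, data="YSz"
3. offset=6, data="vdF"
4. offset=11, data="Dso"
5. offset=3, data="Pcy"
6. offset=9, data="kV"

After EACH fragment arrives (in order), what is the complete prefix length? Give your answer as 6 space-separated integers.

Fragment 1: offset=14 data="d" -> buffer=??????????????d -> prefix_len=0
Fragment 2: offset=0 data="YSz" -> buffer=YSz???????????d -> prefix_len=3
Fragment 3: offset=6 data="vdF" -> buffer=YSz???vdF?????d -> prefix_len=3
Fragment 4: offset=11 data="Dso" -> buffer=YSz???vdF??Dsod -> prefix_len=3
Fragment 5: offset=3 data="Pcy" -> buffer=YSzPcyvdF??Dsod -> prefix_len=9
Fragment 6: offset=9 data="kV" -> buffer=YSzPcyvdFkVDsod -> prefix_len=15

Answer: 0 3 3 3 9 15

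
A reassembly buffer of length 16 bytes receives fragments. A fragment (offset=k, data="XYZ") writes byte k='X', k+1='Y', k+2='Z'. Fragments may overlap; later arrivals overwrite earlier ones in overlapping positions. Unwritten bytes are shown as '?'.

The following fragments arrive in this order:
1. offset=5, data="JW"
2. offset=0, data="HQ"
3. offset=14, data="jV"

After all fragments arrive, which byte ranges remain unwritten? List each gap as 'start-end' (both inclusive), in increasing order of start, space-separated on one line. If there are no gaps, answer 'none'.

Fragment 1: offset=5 len=2
Fragment 2: offset=0 len=2
Fragment 3: offset=14 len=2
Gaps: 2-4 7-13

Answer: 2-4 7-13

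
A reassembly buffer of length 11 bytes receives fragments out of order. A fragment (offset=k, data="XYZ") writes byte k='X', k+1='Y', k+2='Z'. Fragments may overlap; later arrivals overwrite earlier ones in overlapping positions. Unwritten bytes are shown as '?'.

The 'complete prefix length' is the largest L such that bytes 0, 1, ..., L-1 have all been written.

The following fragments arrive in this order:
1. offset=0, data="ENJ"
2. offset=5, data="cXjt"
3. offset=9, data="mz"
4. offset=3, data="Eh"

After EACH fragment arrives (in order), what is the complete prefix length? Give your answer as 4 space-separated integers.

Fragment 1: offset=0 data="ENJ" -> buffer=ENJ???????? -> prefix_len=3
Fragment 2: offset=5 data="cXjt" -> buffer=ENJ??cXjt?? -> prefix_len=3
Fragment 3: offset=9 data="mz" -> buffer=ENJ??cXjtmz -> prefix_len=3
Fragment 4: offset=3 data="Eh" -> buffer=ENJEhcXjtmz -> prefix_len=11

Answer: 3 3 3 11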